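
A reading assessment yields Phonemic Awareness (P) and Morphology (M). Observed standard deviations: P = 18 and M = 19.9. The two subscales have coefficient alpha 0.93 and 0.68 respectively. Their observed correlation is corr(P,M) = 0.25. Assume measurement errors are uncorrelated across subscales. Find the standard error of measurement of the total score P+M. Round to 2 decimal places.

12.22

Var(total) = 720.01 + 179.1 = 899.11.
True-score variance = 570.607 + 179.1 = 749.707, so reliability = 0.8338.
Error variance = 899.11 − 749.707 = 149.403; SEM = √149.403 = 12.22.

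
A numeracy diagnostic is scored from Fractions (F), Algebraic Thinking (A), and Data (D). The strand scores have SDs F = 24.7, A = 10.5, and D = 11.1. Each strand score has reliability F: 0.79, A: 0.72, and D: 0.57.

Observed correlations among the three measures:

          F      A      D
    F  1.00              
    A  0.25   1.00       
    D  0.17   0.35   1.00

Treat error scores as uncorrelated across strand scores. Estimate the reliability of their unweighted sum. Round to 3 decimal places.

Var(F+A+D) = 24.7² + 10.5² + 11.1² + 2·[24.7·10.5·0.25 + 24.7·11.1·0.17 + 10.5·11.1·0.35] = 843.55 + 304.478 = 1148.03.
Under uncorrelated errors the observed covariances equal the true-score covariances, so only the own-variance terms attenuate.
True-score variance = [24.7²·0.79 + 10.5²·0.72 + 11.1²·0.57] + 304.478 = 631.581 + 304.478 = 936.059.
Reliability = 936.059 / 1148.03 = 0.815.

0.815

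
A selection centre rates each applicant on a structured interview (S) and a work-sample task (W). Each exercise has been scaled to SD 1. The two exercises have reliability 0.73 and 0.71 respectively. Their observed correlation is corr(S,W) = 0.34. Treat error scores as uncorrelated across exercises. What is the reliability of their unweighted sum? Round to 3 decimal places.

0.791

Var(S+W) = 2 + 2·[0.34] = 2 + 0.68 = 2.68.
Under uncorrelated errors the observed covariances equal the true-score covariances, so only the own-variance terms attenuate.
True-score variance = [0.73 + 0.71] + 0.68 = 1.44 + 0.68 = 2.12.
Reliability = 2.12 / 2.68 = 0.791.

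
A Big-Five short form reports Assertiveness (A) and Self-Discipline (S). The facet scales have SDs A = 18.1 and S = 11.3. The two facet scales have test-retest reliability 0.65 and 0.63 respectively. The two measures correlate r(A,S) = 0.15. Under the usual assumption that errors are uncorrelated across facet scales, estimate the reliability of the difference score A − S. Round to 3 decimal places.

Var(A−S) = 18.1² + 11.3² − 2·18.1·11.3·0.15 = 455.3 − 61.359 = 393.941.
Because errors are independent across components, Cov(Tᵢ,Tⱼ) = Cov(Xᵢ,Xⱼ); the off-diagonal part of the true-score variance is the same as above.
True-score variance = [18.1²·0.65 + 11.3²·0.63] − 61.359 = 293.391 − 61.359 = 232.032.
Reliability = 232.032 / 393.941 = 0.589.

0.589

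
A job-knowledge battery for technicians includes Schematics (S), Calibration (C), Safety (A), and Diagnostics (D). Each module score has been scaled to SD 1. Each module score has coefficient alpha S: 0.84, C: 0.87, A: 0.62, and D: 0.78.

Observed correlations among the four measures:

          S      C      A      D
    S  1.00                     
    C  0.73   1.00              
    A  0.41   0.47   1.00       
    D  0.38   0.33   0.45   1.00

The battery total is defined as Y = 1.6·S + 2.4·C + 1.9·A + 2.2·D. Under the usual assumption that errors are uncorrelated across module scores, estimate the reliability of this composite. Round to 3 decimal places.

0.908

Var(Y) = 1.6² + 2.4² + 1.9² + 2.2² + 2·[3.84·0.73 + 3.04·0.41 + 3.52·0.38 + 4.56·0.47 + 5.28·0.33 + 4.18·0.45] = 16.77 + 22.3076 = 39.0776.
Because errors are independent across components, Cov(Tᵢ,Tⱼ) = Cov(Xᵢ,Xⱼ); the off-diagonal part of the true-score variance is the same as above.
True-score variance = [1.6²·0.84 + 2.4²·0.87 + 1.9²·0.62 + 2.2²·0.78] + 22.3076 = 13.175 + 22.3076 = 35.4826.
Reliability = 35.4826 / 39.0776 = 0.908.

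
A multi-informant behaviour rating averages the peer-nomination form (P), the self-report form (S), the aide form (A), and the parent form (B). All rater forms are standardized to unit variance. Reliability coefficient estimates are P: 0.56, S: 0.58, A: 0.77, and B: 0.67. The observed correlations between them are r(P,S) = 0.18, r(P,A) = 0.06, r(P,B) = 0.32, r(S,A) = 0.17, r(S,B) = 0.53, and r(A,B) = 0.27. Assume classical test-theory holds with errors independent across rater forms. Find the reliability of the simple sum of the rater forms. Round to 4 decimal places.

0.7989

Var(P+S+A+B) = 4 + 2·[0.18 + 0.06 + 0.32 + 0.17 + 0.53 + 0.27] = 4 + 3.06 = 7.06.
Under uncorrelated errors the observed covariances equal the true-score covariances, so only the own-variance terms attenuate.
True-score variance = [0.56 + 0.58 + 0.77 + 0.67] + 3.06 = 2.58 + 3.06 = 5.64.
Reliability = 5.64 / 7.06 = 0.7989.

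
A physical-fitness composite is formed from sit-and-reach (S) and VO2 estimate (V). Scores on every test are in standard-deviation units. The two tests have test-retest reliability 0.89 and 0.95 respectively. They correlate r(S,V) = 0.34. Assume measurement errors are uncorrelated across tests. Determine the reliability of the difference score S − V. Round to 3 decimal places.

0.879

Var(S−V) = 1 + 1 − 2·0.34 = 2 − 0.68 = 1.32.
Because errors are independent across components, Cov(Tᵢ,Tⱼ) = Cov(Xᵢ,Xⱼ); the off-diagonal part of the true-score variance is the same as above.
True-score variance = [0.89 + 0.95] − 0.68 = 1.84 − 0.68 = 1.16.
Reliability = 1.16 / 1.32 = 0.879.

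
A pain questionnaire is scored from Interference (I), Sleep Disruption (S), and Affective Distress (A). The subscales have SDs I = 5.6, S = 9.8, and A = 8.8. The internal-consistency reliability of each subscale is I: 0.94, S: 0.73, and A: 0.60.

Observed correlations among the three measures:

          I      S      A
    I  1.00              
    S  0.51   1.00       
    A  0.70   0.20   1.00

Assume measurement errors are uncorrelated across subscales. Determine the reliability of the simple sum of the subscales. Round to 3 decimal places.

0.839

Var(I+S+A) = 5.6² + 9.8² + 8.8² + 2·[5.6·9.8·0.51 + 5.6·8.8·0.70 + 9.8·8.8·0.20] = 204.84 + 159.466 = 364.306.
Under uncorrelated errors the observed covariances equal the true-score covariances, so only the own-variance terms attenuate.
True-score variance = [5.6²·0.94 + 9.8²·0.73 + 8.8²·0.60] + 159.466 = 146.052 + 159.466 = 305.517.
Reliability = 305.517 / 364.306 = 0.839.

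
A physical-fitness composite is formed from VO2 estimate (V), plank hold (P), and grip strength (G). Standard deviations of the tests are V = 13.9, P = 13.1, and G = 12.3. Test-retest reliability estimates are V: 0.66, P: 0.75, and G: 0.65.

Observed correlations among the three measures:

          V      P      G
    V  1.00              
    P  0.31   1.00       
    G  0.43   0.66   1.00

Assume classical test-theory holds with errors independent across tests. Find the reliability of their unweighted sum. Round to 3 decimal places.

0.837

Var(V+P+G) = 13.9² + 13.1² + 12.3² + 2·[13.9·13.1·0.31 + 13.9·12.3·0.43 + 13.1·12.3·0.66] = 516.11 + 472.622 = 988.732.
Because errors are independent across components, Cov(Tᵢ,Tⱼ) = Cov(Xᵢ,Xⱼ); the off-diagonal part of the true-score variance is the same as above.
True-score variance = [13.9²·0.66 + 13.1²·0.75 + 12.3²·0.65] + 472.622 = 354.565 + 472.622 = 827.186.
Reliability = 827.186 / 988.732 = 0.837.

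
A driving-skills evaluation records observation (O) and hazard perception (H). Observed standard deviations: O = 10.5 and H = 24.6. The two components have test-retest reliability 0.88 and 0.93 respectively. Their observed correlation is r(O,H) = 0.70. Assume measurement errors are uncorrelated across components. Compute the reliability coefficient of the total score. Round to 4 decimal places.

Var(O+H) = 10.5² + 24.6² + 2·[10.5·24.6·0.70] = 715.41 + 361.62 = 1077.03.
With uncorrelated errors the cross-covariances are all true-score covariance, so they carry over unchanged; only the diagonal terms shrink to ρᵢσᵢ².
True-score variance = [10.5²·0.88 + 24.6²·0.93] + 361.62 = 659.819 + 361.62 = 1021.44.
Reliability = 1021.44 / 1077.03 = 0.9484.

0.9484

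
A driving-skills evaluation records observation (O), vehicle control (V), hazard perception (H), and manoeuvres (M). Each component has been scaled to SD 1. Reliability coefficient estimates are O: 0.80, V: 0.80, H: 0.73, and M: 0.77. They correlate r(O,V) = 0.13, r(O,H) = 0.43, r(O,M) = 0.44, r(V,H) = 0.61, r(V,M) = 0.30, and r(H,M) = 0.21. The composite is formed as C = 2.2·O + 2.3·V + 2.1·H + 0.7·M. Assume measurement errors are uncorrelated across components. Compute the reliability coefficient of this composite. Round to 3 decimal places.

0.886

Var(C) = 2.2² + 2.3² + 2.1² + 0.7² + 2·[5.06·0.13 + 4.62·0.43 + 1.54·0.44 + 4.83·0.61 + 1.61·0.30 + 1.47·0.21] = 15.03 + 14.12 = 29.15.
Under uncorrelated errors the observed covariances equal the true-score covariances, so only the own-variance terms attenuate.
True-score variance = [2.2²·0.80 + 2.3²·0.80 + 2.1²·0.73 + 0.7²·0.77] + 14.12 = 11.7006 + 14.12 = 25.8206.
Reliability = 25.8206 / 29.15 = 0.886.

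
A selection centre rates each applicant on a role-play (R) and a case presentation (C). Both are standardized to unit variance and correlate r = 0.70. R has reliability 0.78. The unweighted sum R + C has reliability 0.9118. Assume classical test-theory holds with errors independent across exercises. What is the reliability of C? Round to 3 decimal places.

0.920

Var(R+C) = 2 + 2·0.70 = 3.400.
True-score variance = ρ_R + ρ_C + 2·0.70, so 0.9118 = (0.78 + ρ_C + 1.40) / 3.400.
ρ_C = 0.9118·3.400 − 0.78 − 1.40 = 0.920.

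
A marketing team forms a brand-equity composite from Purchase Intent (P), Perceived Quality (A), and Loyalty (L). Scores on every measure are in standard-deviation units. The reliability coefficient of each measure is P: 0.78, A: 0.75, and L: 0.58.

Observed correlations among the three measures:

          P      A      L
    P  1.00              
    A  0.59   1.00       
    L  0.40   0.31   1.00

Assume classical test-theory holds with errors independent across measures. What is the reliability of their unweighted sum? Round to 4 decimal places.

Var(P+A+L) = 3 + 2·[0.59 + 0.40 + 0.31] = 3 + 2.6 = 5.6.
Because errors are independent across components, Cov(Tᵢ,Tⱼ) = Cov(Xᵢ,Xⱼ); the off-diagonal part of the true-score variance is the same as above.
True-score variance = [0.78 + 0.75 + 0.58] + 2.6 = 2.11 + 2.6 = 4.71.
Reliability = 4.71 / 5.6 = 0.8411.

0.8411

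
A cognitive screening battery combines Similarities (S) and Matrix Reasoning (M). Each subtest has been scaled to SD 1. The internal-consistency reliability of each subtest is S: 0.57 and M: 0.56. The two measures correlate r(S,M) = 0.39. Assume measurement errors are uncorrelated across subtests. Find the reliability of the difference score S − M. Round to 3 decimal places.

Var(S−M) = 1 + 1 − 2·0.39 = 2 − 0.78 = 1.22.
Because errors are independent across components, Cov(Tᵢ,Tⱼ) = Cov(Xᵢ,Xⱼ); the off-diagonal part of the true-score variance is the same as above.
True-score variance = [0.57 + 0.56] − 0.78 = 1.13 − 0.78 = 0.35.
Reliability = 0.35 / 1.22 = 0.287.

0.287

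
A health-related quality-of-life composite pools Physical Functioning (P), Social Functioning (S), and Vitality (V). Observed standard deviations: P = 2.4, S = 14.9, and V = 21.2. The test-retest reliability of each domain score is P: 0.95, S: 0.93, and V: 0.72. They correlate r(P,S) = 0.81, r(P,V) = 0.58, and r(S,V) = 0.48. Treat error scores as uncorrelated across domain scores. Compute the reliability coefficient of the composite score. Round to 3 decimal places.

0.871

Var(P+S+V) = 2.4² + 14.9² + 21.2² + 2·[2.4·14.9·0.81 + 2.4·21.2·0.58 + 14.9·21.2·0.48] = 677.21 + 420.197 = 1097.41.
Under uncorrelated errors the observed covariances equal the true-score covariances, so only the own-variance terms attenuate.
True-score variance = [2.4²·0.95 + 14.9²·0.93 + 21.2²·0.72] + 420.197 = 535.538 + 420.197 = 955.735.
Reliability = 955.735 / 1097.41 = 0.871.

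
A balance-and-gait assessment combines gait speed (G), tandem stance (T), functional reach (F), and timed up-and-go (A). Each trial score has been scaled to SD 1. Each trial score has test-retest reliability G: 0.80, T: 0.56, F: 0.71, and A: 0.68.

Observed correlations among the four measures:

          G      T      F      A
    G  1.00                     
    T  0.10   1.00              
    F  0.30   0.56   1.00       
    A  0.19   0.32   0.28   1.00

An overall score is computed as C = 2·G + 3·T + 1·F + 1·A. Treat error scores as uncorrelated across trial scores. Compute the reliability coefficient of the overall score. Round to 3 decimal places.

0.776

Var(C) = 2² + 3² + 1 + 1 + 2·[6·0.10 + 2·0.30 + 2·0.19 + 3·0.56 + 3·0.32 + 0.28] = 15 + 9 = 24.
Because errors are independent across components, Cov(Tᵢ,Tⱼ) = Cov(Xᵢ,Xⱼ); the off-diagonal part of the true-score variance is the same as above.
True-score variance = [2²·0.80 + 3²·0.56 + 0.71 + 0.68] + 9 = 9.63 + 9 = 18.63.
Reliability = 18.63 / 24 = 0.776.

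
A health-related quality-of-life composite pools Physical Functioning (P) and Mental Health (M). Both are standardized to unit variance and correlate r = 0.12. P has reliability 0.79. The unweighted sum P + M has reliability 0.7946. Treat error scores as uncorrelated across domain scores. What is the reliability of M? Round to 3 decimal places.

Var(P+M) = 2 + 2·0.12 = 2.240.
True-score variance = ρ_P + ρ_M + 2·0.12, so 0.7946 = (0.79 + ρ_M + 0.24) / 2.240.
ρ_M = 0.7946·2.240 − 0.79 − 0.24 = 0.750.

0.750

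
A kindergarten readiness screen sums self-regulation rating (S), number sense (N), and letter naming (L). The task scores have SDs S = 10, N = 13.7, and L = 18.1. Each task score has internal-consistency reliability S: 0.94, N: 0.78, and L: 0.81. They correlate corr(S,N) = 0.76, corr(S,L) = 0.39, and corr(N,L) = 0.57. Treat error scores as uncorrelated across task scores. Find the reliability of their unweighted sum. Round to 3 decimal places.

Var(S+N+L) = 10² + 13.7² + 18.1² + 2·[10·13.7·0.76 + 10·18.1·0.39 + 13.7·18.1·0.57] = 615.3 + 632.106 = 1247.41.
With uncorrelated errors the cross-covariances are all true-score covariance, so they carry over unchanged; only the diagonal terms shrink to ρᵢσᵢ².
True-score variance = [10²·0.94 + 13.7²·0.78 + 18.1²·0.81] + 632.106 = 505.762 + 632.106 = 1137.87.
Reliability = 1137.87 / 1247.41 = 0.912.

0.912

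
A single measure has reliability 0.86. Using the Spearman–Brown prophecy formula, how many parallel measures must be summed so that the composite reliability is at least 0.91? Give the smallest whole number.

k ≥ ρ*(1−ρ₁)/(ρ₁(1−ρ*)) = 0.91·0.14 / (0.86·0.09) = 1.646.
Smallest integer k = 2.

2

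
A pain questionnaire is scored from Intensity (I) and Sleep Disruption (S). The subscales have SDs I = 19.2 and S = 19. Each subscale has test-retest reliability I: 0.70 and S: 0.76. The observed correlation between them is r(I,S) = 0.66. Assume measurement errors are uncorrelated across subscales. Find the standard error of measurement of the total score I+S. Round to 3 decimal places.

Var(total) = 729.64 + 481.536 = 1211.18.
True-score variance = 532.408 + 481.536 = 1013.94, so reliability = 0.8372.
Error variance = 1211.18 − 1013.94 = 197.232; SEM = √197.232 = 14.044.

14.044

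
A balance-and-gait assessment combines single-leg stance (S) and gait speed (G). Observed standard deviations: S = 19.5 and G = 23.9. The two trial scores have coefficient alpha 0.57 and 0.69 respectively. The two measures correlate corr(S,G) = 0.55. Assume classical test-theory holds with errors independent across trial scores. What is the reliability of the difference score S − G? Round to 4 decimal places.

Var(S−G) = 19.5² + 23.9² − 2·19.5·23.9·0.55 = 951.46 − 512.655 = 438.805.
Because errors are independent across components, Cov(Tᵢ,Tⱼ) = Cov(Xᵢ,Xⱼ); the off-diagonal part of the true-score variance is the same as above.
True-score variance = [19.5²·0.57 + 23.9²·0.69] − 512.655 = 610.877 − 512.655 = 98.2224.
Reliability = 98.2224 / 438.805 = 0.2238.

0.2238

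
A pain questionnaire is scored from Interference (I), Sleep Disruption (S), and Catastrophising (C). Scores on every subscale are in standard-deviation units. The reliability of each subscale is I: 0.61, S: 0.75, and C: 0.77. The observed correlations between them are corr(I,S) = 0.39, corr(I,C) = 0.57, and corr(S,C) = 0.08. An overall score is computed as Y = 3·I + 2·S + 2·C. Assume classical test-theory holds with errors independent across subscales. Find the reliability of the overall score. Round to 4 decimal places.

0.8138

Var(Y) = 3² + 2² + 2² + 2·[6·0.39 + 6·0.57 + 4·0.08] = 17 + 12.16 = 29.16.
With uncorrelated errors the cross-covariances are all true-score covariance, so they carry over unchanged; only the diagonal terms shrink to ρᵢσᵢ².
True-score variance = [3²·0.61 + 2²·0.75 + 2²·0.77] + 12.16 = 11.57 + 12.16 = 23.73.
Reliability = 23.73 / 29.16 = 0.8138.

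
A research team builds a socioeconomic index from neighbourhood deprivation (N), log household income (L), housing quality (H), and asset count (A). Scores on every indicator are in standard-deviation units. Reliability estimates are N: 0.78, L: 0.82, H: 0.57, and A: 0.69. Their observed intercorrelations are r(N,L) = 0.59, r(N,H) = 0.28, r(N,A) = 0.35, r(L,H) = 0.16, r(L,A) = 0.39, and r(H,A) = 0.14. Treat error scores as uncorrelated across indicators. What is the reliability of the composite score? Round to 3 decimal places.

Var(N+L+H+A) = 4 + 2·[0.59 + 0.28 + 0.35 + 0.16 + 0.39 + 0.14] = 4 + 3.82 = 7.82.
Under uncorrelated errors the observed covariances equal the true-score covariances, so only the own-variance terms attenuate.
True-score variance = [0.78 + 0.82 + 0.57 + 0.69] + 3.82 = 2.86 + 3.82 = 6.68.
Reliability = 6.68 / 7.82 = 0.854.

0.854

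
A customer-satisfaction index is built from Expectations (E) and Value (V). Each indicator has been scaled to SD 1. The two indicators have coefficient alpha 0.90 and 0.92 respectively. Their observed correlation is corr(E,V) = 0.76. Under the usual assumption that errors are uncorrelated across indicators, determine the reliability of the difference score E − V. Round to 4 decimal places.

0.6250

Var(E−V) = 1 + 1 − 2·0.76 = 2 − 1.52 = 0.48.
With uncorrelated errors the cross-covariances are all true-score covariance, so they carry over unchanged; only the diagonal terms shrink to ρᵢσᵢ².
True-score variance = [0.90 + 0.92] − 1.52 = 1.82 − 1.52 = 0.3.
Reliability = 0.3 / 0.48 = 0.6250.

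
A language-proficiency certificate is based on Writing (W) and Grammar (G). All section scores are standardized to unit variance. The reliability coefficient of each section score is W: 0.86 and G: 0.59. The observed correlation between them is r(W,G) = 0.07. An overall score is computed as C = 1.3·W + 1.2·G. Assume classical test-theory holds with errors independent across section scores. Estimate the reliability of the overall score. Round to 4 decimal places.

0.7530

Var(C) = 1.3² + 1.2² + 2·[1.56·0.07] = 3.13 + 0.2184 = 3.3484.
Because errors are independent across components, Cov(Tᵢ,Tⱼ) = Cov(Xᵢ,Xⱼ); the off-diagonal part of the true-score variance is the same as above.
True-score variance = [1.3²·0.86 + 1.2²·0.59] + 0.2184 = 2.303 + 0.2184 = 2.5214.
Reliability = 2.5214 / 3.3484 = 0.7530.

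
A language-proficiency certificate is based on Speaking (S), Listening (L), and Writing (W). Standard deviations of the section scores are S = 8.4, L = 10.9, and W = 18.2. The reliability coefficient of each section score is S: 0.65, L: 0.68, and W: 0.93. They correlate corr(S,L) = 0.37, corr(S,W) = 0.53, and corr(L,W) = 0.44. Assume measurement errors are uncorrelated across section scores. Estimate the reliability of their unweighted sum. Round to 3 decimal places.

0.907

Var(S+L+W) = 8.4² + 10.9² + 18.2² + 2·[8.4·10.9·0.37 + 8.4·18.2·0.53 + 10.9·18.2·0.44] = 520.61 + 404.382 = 924.992.
Because errors are independent across components, Cov(Tᵢ,Tⱼ) = Cov(Xᵢ,Xⱼ); the off-diagonal part of the true-score variance is the same as above.
True-score variance = [8.4²·0.65 + 10.9²·0.68 + 18.2²·0.93] + 404.382 = 434.708 + 404.382 = 839.09.
Reliability = 839.09 / 924.992 = 0.907.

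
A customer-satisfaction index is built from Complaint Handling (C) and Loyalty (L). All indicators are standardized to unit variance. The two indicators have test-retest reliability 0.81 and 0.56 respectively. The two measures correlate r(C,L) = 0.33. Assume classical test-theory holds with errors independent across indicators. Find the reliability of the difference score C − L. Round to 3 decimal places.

Var(C−L) = 1 + 1 − 2·0.33 = 2 − 0.66 = 1.34.
With uncorrelated errors the cross-covariances are all true-score covariance, so they carry over unchanged; only the diagonal terms shrink to ρᵢσᵢ².
True-score variance = [0.81 + 0.56] − 0.66 = 1.37 − 0.66 = 0.71.
Reliability = 0.71 / 1.34 = 0.530.

0.530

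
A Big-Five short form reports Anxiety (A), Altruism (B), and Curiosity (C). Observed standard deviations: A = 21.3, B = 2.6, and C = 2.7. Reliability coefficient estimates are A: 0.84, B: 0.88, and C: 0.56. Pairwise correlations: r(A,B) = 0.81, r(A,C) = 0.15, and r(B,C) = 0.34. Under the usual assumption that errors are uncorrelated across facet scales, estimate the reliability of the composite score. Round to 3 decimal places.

0.868

Var(A+B+C) = 21.3² + 2.6² + 2.7² + 2·[21.3·2.6·0.81 + 21.3·2.7·0.15 + 2.6·2.7·0.34] = 467.74 + 111.742 = 579.482.
With uncorrelated errors the cross-covariances are all true-score covariance, so they carry over unchanged; only the diagonal terms shrink to ρᵢσᵢ².
True-score variance = [21.3²·0.84 + 2.6²·0.88 + 2.7²·0.56] + 111.742 = 391.131 + 111.742 = 502.873.
Reliability = 502.873 / 579.482 = 0.868.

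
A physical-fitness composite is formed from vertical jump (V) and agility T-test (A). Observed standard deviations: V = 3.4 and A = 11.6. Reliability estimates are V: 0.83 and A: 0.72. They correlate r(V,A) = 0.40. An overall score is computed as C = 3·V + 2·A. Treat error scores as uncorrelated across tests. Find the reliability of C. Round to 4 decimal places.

Var(C) = 3²·3.4² + 2²·11.6² + 2·[6·3.4·11.6·0.40] = 642.28 + 189.312 = 831.592.
Under uncorrelated errors the observed covariances equal the true-score covariances, so only the own-variance terms attenuate.
True-score variance = [3²·3.4²·0.83 + 2²·11.6²·0.72] + 189.312 = 473.886 + 189.312 = 663.198.
Reliability = 663.198 / 831.592 = 0.7975.

0.7975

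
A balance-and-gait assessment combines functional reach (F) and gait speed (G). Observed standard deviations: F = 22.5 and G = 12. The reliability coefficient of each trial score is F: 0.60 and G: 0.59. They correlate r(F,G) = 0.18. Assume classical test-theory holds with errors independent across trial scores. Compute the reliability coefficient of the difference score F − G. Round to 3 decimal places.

0.527

Var(F−G) = 22.5² + 12² − 2·22.5·12·0.18 = 650.25 − 97.2 = 553.05.
Under uncorrelated errors the observed covariances equal the true-score covariances, so only the own-variance terms attenuate.
True-score variance = [22.5²·0.60 + 12²·0.59] − 97.2 = 388.71 − 97.2 = 291.51.
Reliability = 291.51 / 553.05 = 0.527.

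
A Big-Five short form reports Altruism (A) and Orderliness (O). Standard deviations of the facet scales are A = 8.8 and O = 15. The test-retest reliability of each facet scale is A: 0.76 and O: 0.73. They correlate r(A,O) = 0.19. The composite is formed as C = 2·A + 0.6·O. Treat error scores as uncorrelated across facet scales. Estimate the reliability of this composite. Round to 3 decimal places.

Var(C) = 2²·8.8² + 0.6²·15² + 2·[1.2·8.8·15·0.19] = 390.76 + 60.192 = 450.952.
Under uncorrelated errors the observed covariances equal the true-score covariances, so only the own-variance terms attenuate.
True-score variance = [2²·8.8²·0.76 + 0.6²·15²·0.73] + 60.192 = 294.548 + 60.192 = 354.74.
Reliability = 354.74 / 450.952 = 0.787.

0.787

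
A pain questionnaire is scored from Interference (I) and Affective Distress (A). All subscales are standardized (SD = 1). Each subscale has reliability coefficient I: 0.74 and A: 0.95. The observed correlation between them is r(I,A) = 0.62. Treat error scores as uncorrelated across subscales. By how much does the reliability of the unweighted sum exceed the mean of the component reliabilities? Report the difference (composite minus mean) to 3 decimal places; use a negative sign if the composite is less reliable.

Var(sum) = 2 + 1.24 = 3.24; true-score variance = 1.69 + 1.24 = 2.93; composite reliability = 0.9043.
Mean component reliability = 0.8450.
Difference = 0.9043 − 0.8450 = 0.059.

0.059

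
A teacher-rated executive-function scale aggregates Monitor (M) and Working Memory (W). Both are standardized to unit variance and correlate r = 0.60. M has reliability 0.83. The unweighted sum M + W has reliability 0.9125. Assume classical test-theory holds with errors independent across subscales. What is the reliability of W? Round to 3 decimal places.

0.890

Var(M+W) = 2 + 2·0.60 = 3.200.
True-score variance = ρ_M + ρ_W + 2·0.60, so 0.9125 = (0.83 + ρ_W + 1.20) / 3.200.
ρ_W = 0.9125·3.200 − 0.83 − 1.20 = 0.890.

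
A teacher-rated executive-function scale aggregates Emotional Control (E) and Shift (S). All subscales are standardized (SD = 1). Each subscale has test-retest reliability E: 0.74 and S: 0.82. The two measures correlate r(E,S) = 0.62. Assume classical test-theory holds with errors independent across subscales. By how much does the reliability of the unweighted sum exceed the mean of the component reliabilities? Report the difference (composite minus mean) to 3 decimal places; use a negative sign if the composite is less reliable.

Var(sum) = 2 + 1.24 = 3.24; true-score variance = 1.56 + 1.24 = 2.8; composite reliability = 0.8642.
Mean component reliability = 0.7800.
Difference = 0.8642 − 0.7800 = 0.084.

0.084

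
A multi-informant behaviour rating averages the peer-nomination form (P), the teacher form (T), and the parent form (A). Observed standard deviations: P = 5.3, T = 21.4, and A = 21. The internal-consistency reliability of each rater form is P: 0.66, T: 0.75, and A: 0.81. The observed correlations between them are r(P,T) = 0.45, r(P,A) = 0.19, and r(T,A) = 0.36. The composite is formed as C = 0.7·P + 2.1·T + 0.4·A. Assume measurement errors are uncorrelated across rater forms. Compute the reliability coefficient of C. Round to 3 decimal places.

0.794

Var(C) = 0.7²·5.3² + 2.1²·21.4² + 0.4²·21² + 2·[1.47·5.3·21.4·0.45 + 0.28·5.3·21·0.19 + 0.84·21.4·21·0.36] = 2103.93 + 433.694 = 2537.62.
Under uncorrelated errors the observed covariances equal the true-score covariances, so only the own-variance terms attenuate.
True-score variance = [0.7²·5.3²·0.66 + 2.1²·21.4²·0.75 + 0.4²·21²·0.81] + 433.694 = 1580.94 + 433.694 = 2014.63.
Reliability = 2014.63 / 2537.62 = 0.794.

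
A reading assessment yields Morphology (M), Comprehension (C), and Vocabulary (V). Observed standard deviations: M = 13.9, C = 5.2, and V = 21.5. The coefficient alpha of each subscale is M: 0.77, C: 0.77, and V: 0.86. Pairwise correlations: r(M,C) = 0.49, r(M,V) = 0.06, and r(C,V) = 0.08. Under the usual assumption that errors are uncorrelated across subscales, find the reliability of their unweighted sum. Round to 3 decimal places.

0.857

Var(M+C+V) = 13.9² + 5.2² + 21.5² + 2·[13.9·5.2·0.49 + 13.9·21.5·0.06 + 5.2·21.5·0.08] = 682.5 + 124.584 = 807.084.
Because errors are independent across components, Cov(Tᵢ,Tⱼ) = Cov(Xᵢ,Xⱼ); the off-diagonal part of the true-score variance is the same as above.
True-score variance = [13.9²·0.77 + 5.2²·0.77 + 21.5²·0.86] + 124.584 = 567.127 + 124.584 = 691.712.
Reliability = 691.712 / 807.084 = 0.857.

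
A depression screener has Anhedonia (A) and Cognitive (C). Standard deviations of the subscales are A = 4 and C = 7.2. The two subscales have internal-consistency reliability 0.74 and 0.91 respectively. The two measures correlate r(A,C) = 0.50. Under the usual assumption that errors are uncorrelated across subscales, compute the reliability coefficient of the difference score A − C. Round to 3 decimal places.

Var(A−C) = 4² + 7.2² − 2·4·7.2·0.50 = 67.84 − 28.8 = 39.04.
Because errors are independent across components, Cov(Tᵢ,Tⱼ) = Cov(Xᵢ,Xⱼ); the off-diagonal part of the true-score variance is the same as above.
True-score variance = [4²·0.74 + 7.2²·0.91] − 28.8 = 59.0144 − 28.8 = 30.2144.
Reliability = 30.2144 / 39.04 = 0.774.

0.774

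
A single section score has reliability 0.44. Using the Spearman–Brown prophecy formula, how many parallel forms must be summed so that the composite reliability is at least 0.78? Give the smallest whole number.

5

k ≥ ρ*(1−ρ₁)/(ρ₁(1−ρ*)) = 0.78·0.56 / (0.44·0.22) = 4.512.
Smallest integer k = 5.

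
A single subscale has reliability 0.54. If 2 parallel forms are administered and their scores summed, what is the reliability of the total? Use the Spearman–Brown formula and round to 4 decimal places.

0.7013

ρ_k = kρ / (1 + (k−1)ρ) = 2·0.54 / (1 + 1·0.54) = 1.080 / 1.540 = 0.7013.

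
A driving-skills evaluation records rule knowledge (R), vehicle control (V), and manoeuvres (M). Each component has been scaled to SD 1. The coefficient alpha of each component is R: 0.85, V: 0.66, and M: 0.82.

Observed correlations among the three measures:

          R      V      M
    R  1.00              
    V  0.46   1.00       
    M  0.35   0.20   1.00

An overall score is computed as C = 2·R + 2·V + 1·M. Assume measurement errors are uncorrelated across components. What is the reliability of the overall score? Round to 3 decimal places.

0.856

Var(C) = 2² + 2² + 1 + 2·[4·0.46 + 2·0.35 + 2·0.20] = 9 + 5.88 = 14.88.
Because errors are independent across components, Cov(Tᵢ,Tⱼ) = Cov(Xᵢ,Xⱼ); the off-diagonal part of the true-score variance is the same as above.
True-score variance = [2²·0.85 + 2²·0.66 + 0.82] + 5.88 = 6.86 + 5.88 = 12.74.
Reliability = 12.74 / 14.88 = 0.856.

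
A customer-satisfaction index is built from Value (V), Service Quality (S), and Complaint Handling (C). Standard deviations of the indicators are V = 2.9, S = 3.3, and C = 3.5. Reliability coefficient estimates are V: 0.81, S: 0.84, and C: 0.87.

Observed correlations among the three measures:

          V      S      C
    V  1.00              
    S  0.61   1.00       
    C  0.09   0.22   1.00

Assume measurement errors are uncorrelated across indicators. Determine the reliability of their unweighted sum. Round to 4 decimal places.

Var(V+S+C) = 2.9² + 3.3² + 3.5² + 2·[2.9·3.3·0.61 + 2.9·3.5·0.09 + 3.3·3.5·0.22] = 31.55 + 18.5844 = 50.1344.
Under uncorrelated errors the observed covariances equal the true-score covariances, so only the own-variance terms attenuate.
True-score variance = [2.9²·0.81 + 3.3²·0.84 + 3.5²·0.87] + 18.5844 = 26.6172 + 18.5844 = 45.2016.
Reliability = 45.2016 / 50.1344 = 0.9016.

0.9016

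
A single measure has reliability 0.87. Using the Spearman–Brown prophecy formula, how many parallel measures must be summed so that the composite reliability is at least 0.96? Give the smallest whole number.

k ≥ ρ*(1−ρ₁)/(ρ₁(1−ρ*)) = 0.96·0.13 / (0.87·0.04) = 3.586.
Smallest integer k = 4.

4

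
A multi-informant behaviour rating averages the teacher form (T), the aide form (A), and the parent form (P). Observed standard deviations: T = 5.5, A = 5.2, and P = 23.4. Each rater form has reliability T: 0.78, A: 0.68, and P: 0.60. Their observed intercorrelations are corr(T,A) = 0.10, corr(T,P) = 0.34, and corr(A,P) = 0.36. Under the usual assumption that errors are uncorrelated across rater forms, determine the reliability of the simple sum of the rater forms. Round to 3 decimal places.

Var(T+A+P) = 5.5² + 5.2² + 23.4² + 2·[5.5·5.2·0.10 + 5.5·23.4·0.34 + 5.2·23.4·0.36] = 604.85 + 180.846 = 785.696.
Because errors are independent across components, Cov(Tᵢ,Tⱼ) = Cov(Xᵢ,Xⱼ); the off-diagonal part of the true-score variance is the same as above.
True-score variance = [5.5²·0.78 + 5.2²·0.68 + 23.4²·0.60] + 180.846 = 370.518 + 180.846 = 551.364.
Reliability = 551.364 / 785.696 = 0.702.

0.702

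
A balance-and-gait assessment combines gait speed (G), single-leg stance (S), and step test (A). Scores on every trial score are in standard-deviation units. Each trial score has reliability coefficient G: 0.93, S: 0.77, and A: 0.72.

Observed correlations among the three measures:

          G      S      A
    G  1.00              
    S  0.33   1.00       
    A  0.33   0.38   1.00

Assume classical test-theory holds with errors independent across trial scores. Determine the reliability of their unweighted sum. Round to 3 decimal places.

0.886

Var(G+S+A) = 3 + 2·[0.33 + 0.33 + 0.38] = 3 + 2.08 = 5.08.
With uncorrelated errors the cross-covariances are all true-score covariance, so they carry over unchanged; only the diagonal terms shrink to ρᵢσᵢ².
True-score variance = [0.93 + 0.77 + 0.72] + 2.08 = 2.42 + 2.08 = 4.5.
Reliability = 4.5 / 5.08 = 0.886.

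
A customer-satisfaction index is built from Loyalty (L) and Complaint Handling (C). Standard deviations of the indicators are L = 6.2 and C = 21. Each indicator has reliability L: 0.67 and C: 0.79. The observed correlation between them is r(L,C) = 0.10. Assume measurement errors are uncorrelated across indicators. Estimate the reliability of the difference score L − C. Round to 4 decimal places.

0.7678

Var(L−C) = 6.2² + 21² − 2·6.2·21·0.10 = 479.44 − 26.04 = 453.4.
Because errors are independent across components, Cov(Tᵢ,Tⱼ) = Cov(Xᵢ,Xⱼ); the off-diagonal part of the true-score variance is the same as above.
True-score variance = [6.2²·0.67 + 21²·0.79] − 26.04 = 374.145 − 26.04 = 348.105.
Reliability = 348.105 / 453.4 = 0.7678.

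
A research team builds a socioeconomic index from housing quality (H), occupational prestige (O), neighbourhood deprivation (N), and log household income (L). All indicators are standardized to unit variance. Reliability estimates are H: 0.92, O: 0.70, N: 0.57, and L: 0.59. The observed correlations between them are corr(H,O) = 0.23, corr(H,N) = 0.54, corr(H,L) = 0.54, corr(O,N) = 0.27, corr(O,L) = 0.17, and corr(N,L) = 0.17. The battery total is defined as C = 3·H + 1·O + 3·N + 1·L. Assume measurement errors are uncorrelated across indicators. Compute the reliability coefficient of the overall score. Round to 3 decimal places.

Var(C) = 3² + 1 + 3² + 1 + 2·[3·0.23 + 9·0.54 + 3·0.54 + 3·0.27 + 0.17 + 3·0.17] = 20 + 17.32 = 37.32.
Under uncorrelated errors the observed covariances equal the true-score covariances, so only the own-variance terms attenuate.
True-score variance = [3²·0.92 + 0.70 + 3²·0.57 + 0.59] + 17.32 = 14.7 + 17.32 = 32.02.
Reliability = 32.02 / 37.32 = 0.858.

0.858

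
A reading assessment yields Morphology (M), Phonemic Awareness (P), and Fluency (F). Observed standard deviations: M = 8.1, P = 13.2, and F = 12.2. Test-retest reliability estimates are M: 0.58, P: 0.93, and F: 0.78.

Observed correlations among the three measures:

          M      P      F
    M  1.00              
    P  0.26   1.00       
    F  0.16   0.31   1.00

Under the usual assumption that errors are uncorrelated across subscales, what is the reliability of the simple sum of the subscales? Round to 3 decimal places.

0.874

Var(M+P+F) = 8.1² + 13.2² + 12.2² + 2·[8.1·13.2·0.26 + 8.1·12.2·0.16 + 13.2·12.2·0.31] = 388.69 + 187.066 = 575.756.
Because errors are independent across components, Cov(Tᵢ,Tⱼ) = Cov(Xᵢ,Xⱼ); the off-diagonal part of the true-score variance is the same as above.
True-score variance = [8.1²·0.58 + 13.2²·0.93 + 12.2²·0.78] + 187.066 = 316.192 + 187.066 = 503.258.
Reliability = 503.258 / 575.756 = 0.874.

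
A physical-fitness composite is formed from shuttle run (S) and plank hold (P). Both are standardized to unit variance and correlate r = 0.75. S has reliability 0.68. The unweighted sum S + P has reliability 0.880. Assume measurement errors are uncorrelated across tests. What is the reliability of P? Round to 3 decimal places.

Var(S+P) = 2 + 2·0.75 = 3.500.
True-score variance = ρ_S + ρ_P + 2·0.75, so 0.880 = (0.68 + ρ_P + 1.50) / 3.500.
ρ_P = 0.880·3.500 − 0.68 − 1.50 = 0.900.

0.900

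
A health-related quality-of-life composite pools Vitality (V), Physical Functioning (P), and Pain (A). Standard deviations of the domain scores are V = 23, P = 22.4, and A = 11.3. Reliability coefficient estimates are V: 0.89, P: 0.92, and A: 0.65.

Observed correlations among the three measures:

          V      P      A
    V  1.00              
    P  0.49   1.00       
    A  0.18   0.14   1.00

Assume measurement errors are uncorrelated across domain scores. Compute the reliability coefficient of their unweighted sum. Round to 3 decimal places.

Var(V+P+A) = 23² + 22.4² + 11.3² + 2·[23·22.4·0.49 + 23·11.3·0.18 + 22.4·11.3·0.14] = 1158.45 + 669.334 = 1827.78.
Because errors are independent across components, Cov(Tᵢ,Tⱼ) = Cov(Xᵢ,Xⱼ); the off-diagonal part of the true-score variance is the same as above.
True-score variance = [23²·0.89 + 22.4²·0.92 + 11.3²·0.65] + 669.334 = 1015.43 + 669.334 = 1684.76.
Reliability = 1684.76 / 1827.78 = 0.922.

0.922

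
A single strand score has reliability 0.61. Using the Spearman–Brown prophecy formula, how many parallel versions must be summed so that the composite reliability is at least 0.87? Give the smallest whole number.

5

k ≥ ρ*(1−ρ₁)/(ρ₁(1−ρ*)) = 0.87·0.39 / (0.61·0.13) = 4.279.
Smallest integer k = 5.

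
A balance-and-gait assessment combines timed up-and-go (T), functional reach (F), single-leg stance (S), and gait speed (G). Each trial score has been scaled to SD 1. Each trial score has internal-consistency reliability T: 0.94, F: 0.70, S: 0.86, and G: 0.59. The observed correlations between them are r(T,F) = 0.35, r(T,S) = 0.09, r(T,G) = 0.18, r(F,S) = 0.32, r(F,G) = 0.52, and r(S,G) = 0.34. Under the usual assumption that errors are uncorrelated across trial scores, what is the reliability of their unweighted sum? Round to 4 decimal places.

0.8803

Var(T+F+S+G) = 4 + 2·[0.35 + 0.09 + 0.18 + 0.32 + 0.52 + 0.34] = 4 + 3.6 = 7.6.
With uncorrelated errors the cross-covariances are all true-score covariance, so they carry over unchanged; only the diagonal terms shrink to ρᵢσᵢ².
True-score variance = [0.94 + 0.70 + 0.86 + 0.59] + 3.6 = 3.09 + 3.6 = 6.69.
Reliability = 6.69 / 7.6 = 0.8803.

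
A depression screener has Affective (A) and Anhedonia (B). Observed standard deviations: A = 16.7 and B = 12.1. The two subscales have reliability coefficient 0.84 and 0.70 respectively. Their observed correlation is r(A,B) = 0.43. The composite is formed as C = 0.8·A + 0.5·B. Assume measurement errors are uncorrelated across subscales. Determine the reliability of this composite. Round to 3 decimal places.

Var(C) = 0.8²·16.7² + 0.5²·12.1² + 2·[0.4·16.7·12.1·0.43] = 215.092 + 69.5121 = 284.604.
Under uncorrelated errors the observed covariances equal the true-score covariances, so only the own-variance terms attenuate.
True-score variance = [0.8²·16.7²·0.84 + 0.5²·12.1²·0.70] + 69.5121 = 175.553 + 69.5121 = 245.065.
Reliability = 245.065 / 284.604 = 0.861.

0.861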